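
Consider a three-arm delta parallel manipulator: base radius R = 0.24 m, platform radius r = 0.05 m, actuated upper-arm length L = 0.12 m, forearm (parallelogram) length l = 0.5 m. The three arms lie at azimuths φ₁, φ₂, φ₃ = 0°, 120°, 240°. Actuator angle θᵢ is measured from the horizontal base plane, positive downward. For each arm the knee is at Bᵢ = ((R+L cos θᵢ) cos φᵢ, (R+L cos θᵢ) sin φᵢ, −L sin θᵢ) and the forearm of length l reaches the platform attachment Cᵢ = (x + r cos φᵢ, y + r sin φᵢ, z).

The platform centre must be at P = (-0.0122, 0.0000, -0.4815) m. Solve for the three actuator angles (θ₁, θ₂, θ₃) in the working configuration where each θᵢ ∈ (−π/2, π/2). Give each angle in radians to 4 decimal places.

rotate P by −φ1: (-0.0122, 0.0000, -0.4815)
  e−x'=0.2022;  (l²−L²−(e−x')²−y'²−z²)/2L = -0.1547
  θ1 = atan2(B,A) + arccos(C/0.5222) = 0.6983
rotate P by −φ2: (0.0061, 0.0106, -0.4815)
  e−x'=0.1839;  (l²−L²−(e−x')²−y'²−z²)/2L = -0.1257
  θ2 = atan2(B,A) + arccos(C/0.5154) = 0.6112
rotate P by −φ3: (0.0061, -0.0106, -0.4815)
  A cos θ + B sin θ = C:  0.1839·cos θ + -0.4815·sin θ = -0.1257
  γ=atan2(-0.4815,0.1839)=-1.2060;  ψ=arccos(-0.2439)=1.8172;  θ3=γ+ψ≈0.6112

θ₁ = 0.6983, θ₂ = 0.6112, θ₃ = 0.6112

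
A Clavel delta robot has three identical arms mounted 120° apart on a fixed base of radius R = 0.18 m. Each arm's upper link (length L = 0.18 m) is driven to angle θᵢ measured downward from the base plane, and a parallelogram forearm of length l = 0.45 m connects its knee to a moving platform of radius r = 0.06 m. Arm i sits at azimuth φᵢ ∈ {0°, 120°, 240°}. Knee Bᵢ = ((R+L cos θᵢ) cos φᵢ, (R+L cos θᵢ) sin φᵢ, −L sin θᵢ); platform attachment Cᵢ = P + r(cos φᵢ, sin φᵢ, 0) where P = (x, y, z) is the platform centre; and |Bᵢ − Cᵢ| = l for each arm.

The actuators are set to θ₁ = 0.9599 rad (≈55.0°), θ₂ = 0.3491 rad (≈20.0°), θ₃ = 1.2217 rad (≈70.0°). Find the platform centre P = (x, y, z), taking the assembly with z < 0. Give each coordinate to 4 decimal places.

S1 = (0.2232·cos0.0°, 0.2232·sin0.0°, -0.1474) = (0.2232, 0.0000, -0.1474)
φ2=120.0°: virtual centre (-0.1446, 0.2504, -0.0616), radius l
arm 3 at φ=240.0°: (R−r)+L cos θ3 = 0.1816;  S3 = (-0.0908, -0.1572, -0.1691)
subtract pairs → two planes through P
[-0.7356 0.5008 0.1717]·P = 0.0158;  [-0.6281 -0.3145 -0.0434]·P = -0.0100
Cramer: x(z) = 0.0001+0.0591z;  y(z) = 0.0317-0.2561z
into |P−S₁|² = l²: 1.0691z² + 0.2523z + -0.1299 = 0;  Δ = 0.6193;  z = -0.4860 or 0.2501 → z<0 root = -0.4860
x = -0.0287, y = 0.1561

(-0.0287, 0.1561, -0.4860)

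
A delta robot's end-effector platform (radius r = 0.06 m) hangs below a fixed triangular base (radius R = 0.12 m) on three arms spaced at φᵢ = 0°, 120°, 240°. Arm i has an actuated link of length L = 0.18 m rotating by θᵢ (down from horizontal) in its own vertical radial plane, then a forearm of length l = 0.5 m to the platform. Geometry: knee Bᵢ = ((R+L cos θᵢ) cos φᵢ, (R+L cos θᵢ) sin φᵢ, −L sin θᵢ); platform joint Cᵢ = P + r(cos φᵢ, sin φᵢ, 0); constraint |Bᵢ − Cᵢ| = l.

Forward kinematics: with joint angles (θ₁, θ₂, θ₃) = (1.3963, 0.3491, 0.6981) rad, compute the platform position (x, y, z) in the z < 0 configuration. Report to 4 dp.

(-0.2653, 0.0701, -0.5207)

S1 = (0.0913·cos0.0°, 0.0913·sin0.0°, -0.1773) = (0.0913, 0.0000, -0.1773)
arm 2 at φ=120.0°: e+L cos θ2 = 0.2291;  S2 = (-0.1146, 0.1984, -0.0616)
φ3=240.0°: virtual centre (-0.0989, -0.1714, -0.1157), radius l
|S₂|²−|S₁|² = 0.0165;  |S₃|²−|S₁|² = 0.0128
plane₁₂: -0.4116x+0.3969y+0.2314z = 0.0165
det = 0.2921;  x = -0.0368+0.4389z,  y = 0.0035+-0.1278z
into |P−S₁|² = l²: 1.2090z² + 0.2412z + -0.2022 = 0;  Δ = 1.0358;  z = -0.5207 or 0.3212 → z<0 root = -0.5207
x = -0.2653, y = 0.0701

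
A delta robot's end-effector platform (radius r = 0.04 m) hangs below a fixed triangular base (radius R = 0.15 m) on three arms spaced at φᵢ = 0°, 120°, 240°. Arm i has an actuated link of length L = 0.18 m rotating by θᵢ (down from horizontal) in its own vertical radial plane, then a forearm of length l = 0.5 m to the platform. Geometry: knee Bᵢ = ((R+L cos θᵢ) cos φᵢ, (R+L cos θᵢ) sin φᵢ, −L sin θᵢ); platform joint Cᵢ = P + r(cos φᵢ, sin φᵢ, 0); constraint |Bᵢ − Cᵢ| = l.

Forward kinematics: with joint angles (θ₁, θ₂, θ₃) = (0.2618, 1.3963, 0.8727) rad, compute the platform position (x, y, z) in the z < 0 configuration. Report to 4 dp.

(0.1959, -0.1202, -0.5239)

O1 = (0.2839·cos0.0°, 0.2839·sin0.0°, -0.0466) = (0.2839, 0.0000, -0.0466)
φ2=120.0°: virtual centre (-0.0706, 0.1223, -0.1773), radius l
arm 3 at φ=240.0°: ρ3 = 0.2257;  O3 = (-0.1128, -0.1955, -0.1379)
|O₂|²−|O₁|² = -0.0314;  |O₃|²−|O₁|² = -0.0128
[-0.7090 0.2447 -0.2614]·P = -0.0314;  [-0.7934 -0.3909 -0.1826]·P = -0.0128
Cramer: x(z) = 0.0327-0.3116z;  y(z) = -0.0336+0.1653z
into |P−O₁|² = l²: 1.1244z² + 0.2386z + -0.1836 = 0;  Δ = 0.8827;  z = -0.5239 or 0.3117 → z<0 root = -0.5239
x = 0.1959, y = -0.1202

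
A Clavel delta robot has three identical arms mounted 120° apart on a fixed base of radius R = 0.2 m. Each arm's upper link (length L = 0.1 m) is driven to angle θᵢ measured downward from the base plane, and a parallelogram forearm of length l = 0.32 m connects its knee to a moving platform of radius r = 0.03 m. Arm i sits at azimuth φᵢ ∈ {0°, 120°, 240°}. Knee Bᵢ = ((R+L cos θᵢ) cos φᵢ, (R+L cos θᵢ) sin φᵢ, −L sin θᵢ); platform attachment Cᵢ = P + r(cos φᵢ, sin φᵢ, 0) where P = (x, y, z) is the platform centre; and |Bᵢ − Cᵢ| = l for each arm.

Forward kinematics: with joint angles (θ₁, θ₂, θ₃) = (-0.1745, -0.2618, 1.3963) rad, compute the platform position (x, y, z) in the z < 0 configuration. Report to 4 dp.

O1 = (0.2685·cos0.0°, 0.2685·sin0.0°, 0.0174) = (0.2685, 0.0000, 0.0174)
arm 2 at φ=120.0°: ρ2 = 0.2666;  O2 = (-0.1333, 0.2309, 0.0259)
arm 3 at φ=240.0°: ρ3 = 0.1874;  O3 = (-0.0937, -0.1623, -0.0985)
|O₂|²−|O₁|² = -0.0006;  |O₃|²−|O₁|² = -0.0276
plane₁₂: -0.8036x+0.4618y+0.0170z = -0.0006
det = 0.5952;  x = 0.0217+-0.1704z,  y = 0.0365+-0.3335z
sphere 1 gives Az²+Bz+C=0 with A=1.1403, B=0.0251, C=-0.0399;  B²−4AC=0.1826;  roots -0.1984, 0.1764;  negative root z = -0.1984
x = 0.0556, y = 0.1026

(0.0556, 0.1026, -0.1984)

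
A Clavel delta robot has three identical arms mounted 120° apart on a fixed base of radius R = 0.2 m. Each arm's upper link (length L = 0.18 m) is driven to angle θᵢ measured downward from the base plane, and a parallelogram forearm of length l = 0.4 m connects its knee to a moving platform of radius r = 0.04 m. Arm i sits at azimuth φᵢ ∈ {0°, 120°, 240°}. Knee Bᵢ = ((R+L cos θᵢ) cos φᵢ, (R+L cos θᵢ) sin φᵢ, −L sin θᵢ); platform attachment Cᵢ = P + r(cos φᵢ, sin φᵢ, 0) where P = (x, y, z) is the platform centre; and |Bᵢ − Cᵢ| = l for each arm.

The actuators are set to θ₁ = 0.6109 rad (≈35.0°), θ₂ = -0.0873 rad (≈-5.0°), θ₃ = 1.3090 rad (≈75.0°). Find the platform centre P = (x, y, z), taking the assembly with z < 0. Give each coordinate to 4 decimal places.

(0.0178, 0.1745, -0.3169)

arm 1 at φ=0.0°: ρ1 = 0.3074;  centre 1 = (0.3074, 0.0000, -0.1032)
arm 2 at φ=120.0°: ρ2 = 0.3393;  centre 2 = (-0.1697, 0.2939, 0.0157)
centre 3 = (0.2066·cos240.0°, 0.2066·sin240.0°, -0.1739) = (-0.1033, -0.1789, -0.1739)
|centre ₂|²−|centre ₁|² = 0.0102;  |centre ₃|²−|centre ₁|² = -0.0323
linear system: -0.9542x+0.5877y = 0.0102−0.2379z; -0.8215x+-0.3578y = -0.0323−-0.1412z
det = 0.8242;  x = 0.0186+0.0026z,  y = 0.0475+-0.4006z
into |P−centre ₁|² = l²: 1.1605z² + 0.1669z + -0.0636 = 0;  Δ = 0.3233;  z = -0.3169 or 0.1731 → z<0 root = -0.3169
x = 0.0178, y = 0.1745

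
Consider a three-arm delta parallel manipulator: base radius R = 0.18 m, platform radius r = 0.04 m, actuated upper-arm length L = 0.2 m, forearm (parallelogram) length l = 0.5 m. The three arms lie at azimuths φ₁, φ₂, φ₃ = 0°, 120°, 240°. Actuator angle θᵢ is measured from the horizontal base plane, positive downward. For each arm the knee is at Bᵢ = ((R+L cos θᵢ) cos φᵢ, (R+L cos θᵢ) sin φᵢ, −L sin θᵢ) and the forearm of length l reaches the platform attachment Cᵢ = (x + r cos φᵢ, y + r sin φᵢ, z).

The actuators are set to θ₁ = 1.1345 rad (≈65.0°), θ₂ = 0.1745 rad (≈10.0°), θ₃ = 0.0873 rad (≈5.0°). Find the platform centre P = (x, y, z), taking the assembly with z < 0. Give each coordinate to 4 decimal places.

φ1=0.0°: virtual centre (0.2245, 0.0000, -0.1813), radius l
φ2=120.0°: virtual centre (-0.1685, 0.2918, -0.0347), radius l
φ3=240.0°: virtual centre (-0.1696, -0.2938, -0.0174), radius l
|S₂|²−|S₁|² = 0.0315;  |S₃|²−|S₁|² = 0.0321
[-0.7860 0.5836 0.2931]·P = 0.0315;  [-0.7883 -0.5876 0.3277]·P = 0.0321
det = 0.9219;  x = -0.0404+0.3942z,  y = -0.0005+0.0288z
sphere 1 gives Az²+Bz+C=0 with A=1.1562, B=0.1536, C=-0.1470;  B²−4AC=0.7033;  roots -0.4291, 0.2962;  negative root z = -0.4291
x = -0.2096, y = -0.0128

(-0.2096, -0.0128, -0.4291)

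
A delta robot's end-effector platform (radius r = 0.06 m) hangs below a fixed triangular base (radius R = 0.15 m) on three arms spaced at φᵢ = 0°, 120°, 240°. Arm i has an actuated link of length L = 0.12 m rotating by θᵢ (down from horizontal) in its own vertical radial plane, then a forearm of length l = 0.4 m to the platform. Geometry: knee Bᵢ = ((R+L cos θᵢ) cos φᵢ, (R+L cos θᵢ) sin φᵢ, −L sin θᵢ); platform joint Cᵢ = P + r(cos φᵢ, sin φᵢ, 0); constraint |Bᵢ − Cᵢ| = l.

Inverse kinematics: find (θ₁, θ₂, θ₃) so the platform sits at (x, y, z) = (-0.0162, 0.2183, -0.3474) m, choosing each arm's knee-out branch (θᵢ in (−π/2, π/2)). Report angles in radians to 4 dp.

arm 1 (φ=0.0°): x'=-0.0162, y'=0.2183
  A=0.1062, B=-0.3474, C=(l²−L²−A²−y'²−z²)/(2L)=-0.1418
  θ1 = atan2(B,A) + arccos(C/0.3633) = 0.6975
arm 2 (φ=120.0°): x'=0.1972, y'=-0.0951
  A=-0.1072, B=-0.3474, C=(l²−L²−A²−y'²−z²)/(2L)=0.0183
  γ=atan2(-0.3474,-0.1072)=-1.8700;  ψ=arccos(0.0502)=1.5205;  θ2=γ+ψ≈-0.3494
rotate P by −φ3: (-0.1810, -0.1232, -0.3474)
  A cos θ + B sin θ = C:  0.2710·cos θ + -0.3474·sin θ = -0.2653
  γ=atan2(-0.3474,0.2710)=-0.9084;  ψ=arccos(-0.6022)=2.2171;  θ3=γ+ψ≈1.3087

θ₁ = 0.6975, θ₂ = -0.3494, θ₃ = 1.3087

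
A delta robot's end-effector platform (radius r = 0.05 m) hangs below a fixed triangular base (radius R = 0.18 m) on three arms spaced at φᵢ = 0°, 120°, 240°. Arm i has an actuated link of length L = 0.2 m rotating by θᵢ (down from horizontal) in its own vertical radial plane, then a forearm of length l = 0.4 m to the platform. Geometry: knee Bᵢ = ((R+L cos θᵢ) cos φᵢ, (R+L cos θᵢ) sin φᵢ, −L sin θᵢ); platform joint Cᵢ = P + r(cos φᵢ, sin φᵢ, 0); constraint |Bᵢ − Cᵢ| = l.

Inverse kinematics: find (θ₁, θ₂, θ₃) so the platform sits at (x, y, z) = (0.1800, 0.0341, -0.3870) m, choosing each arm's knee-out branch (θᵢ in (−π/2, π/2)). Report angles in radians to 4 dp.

θ₁ = 0.0874, θ₂ = 1.0471, θ₃ = 1.2216

φ1=0.0° → target in arm frame (0.1800, 0.0341)
  A cos θ + B sin θ = C:  -0.0500·cos θ + -0.3870·sin θ = -0.0836
  θ1 = atan2(B,A) + arccos(C/0.3902) = 0.0874
arm 2 (φ=120.0°): x'=-0.0605, y'=-0.1729
  A=0.1905, B=-0.3870, C=(l²−L²−A²−y'²−z²)/(2L)=-0.2399
  √(A²+B²)=0.4313;  θ2 = -1.1134+2.1605 ≈ 1.0471
φ3=240.0° → target in arm frame (-0.1195, 0.1388)
  e−x'=0.2495;  (l²−L²−(e−x')²−y'²−z²)/2L = -0.2783
  γ=atan2(-0.3870,0.2495)=-0.9981;  ψ=arccos(-0.6043)=2.2197;  θ3=γ+ψ≈1.2216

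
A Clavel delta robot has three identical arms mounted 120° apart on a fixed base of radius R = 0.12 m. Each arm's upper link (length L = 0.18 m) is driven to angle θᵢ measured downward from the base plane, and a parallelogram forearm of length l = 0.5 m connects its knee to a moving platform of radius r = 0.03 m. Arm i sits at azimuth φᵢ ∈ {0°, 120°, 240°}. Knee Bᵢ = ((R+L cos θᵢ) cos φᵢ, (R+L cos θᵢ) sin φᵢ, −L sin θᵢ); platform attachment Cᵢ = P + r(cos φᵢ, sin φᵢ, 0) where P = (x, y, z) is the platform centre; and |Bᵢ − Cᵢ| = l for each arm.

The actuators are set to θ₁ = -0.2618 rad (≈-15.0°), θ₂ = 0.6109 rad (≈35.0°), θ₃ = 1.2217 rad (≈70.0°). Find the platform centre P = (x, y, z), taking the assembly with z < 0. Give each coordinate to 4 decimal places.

S1 = (0.2639·cos0.0°, 0.2639·sin0.0°, 0.0466) = (0.2639, 0.0000, 0.0466)
arm 2 at φ=120.0°: ρ2 = 0.2374;  S2 = (-0.1187, 0.2056, -0.1032)
arm 3 at φ=240.0°: ρ3 = 0.1516;  S3 = (-0.0758, -0.1313, -0.1691)
subtract pairs → two planes through P
[-0.7652 0.4113 -0.2997]·P = -0.0048;  [-0.6793 -0.2625 -0.4315]·P = -0.0202
Cramer: x(z) = 0.0199-0.5333z;  y(z) = 0.0255-0.2636z
into |P−S₁|² = l²: 1.3539z² + 0.1536z + -0.1877 = 0;  Δ = 1.0399;  z = -0.4333 or 0.3199 → z<0 root = -0.4333
x = 0.2510, y = 0.1397

(0.2510, 0.1397, -0.4333)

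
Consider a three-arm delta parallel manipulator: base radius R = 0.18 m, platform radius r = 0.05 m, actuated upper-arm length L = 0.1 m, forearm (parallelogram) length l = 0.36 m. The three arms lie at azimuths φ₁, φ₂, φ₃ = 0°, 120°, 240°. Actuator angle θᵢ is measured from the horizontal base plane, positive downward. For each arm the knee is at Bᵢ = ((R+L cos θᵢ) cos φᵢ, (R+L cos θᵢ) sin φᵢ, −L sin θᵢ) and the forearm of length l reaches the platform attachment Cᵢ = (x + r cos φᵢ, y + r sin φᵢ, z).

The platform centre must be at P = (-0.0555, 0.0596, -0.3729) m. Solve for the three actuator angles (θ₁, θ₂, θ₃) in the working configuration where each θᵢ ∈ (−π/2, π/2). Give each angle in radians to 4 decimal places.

θ₁ = 1.2221, θ₂ = 0.4365, θ₃ = 1.0470

arm 1 (φ=0.0°): x'=-0.0555, y'=0.0596
  A cos θ + B sin θ = C:  0.1855·cos θ + -0.3729·sin θ = -0.2871
  γ=atan2(-0.3729,0.1855)=-1.1092;  ψ=arccos(-0.6893)=2.3313;  θ1=γ+ψ≈1.2221
φ2=120.0° → target in arm frame (0.0794, 0.0183)
  A cos θ + B sin θ = C:  0.0506·cos θ + -0.3729·sin θ = -0.1118
  γ=atan2(-0.3729,0.0506)=-1.4358;  ψ=arccos(-0.2970)=1.8723;  θ2=γ+ψ≈0.4365
arm 3 (φ=240.0°): x'=-0.0239, y'=-0.0779
  e−x'=0.1539;  (l²−L²−(e−x')²−y'²−z²)/2L = -0.2460
  γ=atan2(-0.3729,0.1539)=-1.1795;  ψ=arccos(-0.6097)=2.2265;  θ3=γ+ψ≈1.0470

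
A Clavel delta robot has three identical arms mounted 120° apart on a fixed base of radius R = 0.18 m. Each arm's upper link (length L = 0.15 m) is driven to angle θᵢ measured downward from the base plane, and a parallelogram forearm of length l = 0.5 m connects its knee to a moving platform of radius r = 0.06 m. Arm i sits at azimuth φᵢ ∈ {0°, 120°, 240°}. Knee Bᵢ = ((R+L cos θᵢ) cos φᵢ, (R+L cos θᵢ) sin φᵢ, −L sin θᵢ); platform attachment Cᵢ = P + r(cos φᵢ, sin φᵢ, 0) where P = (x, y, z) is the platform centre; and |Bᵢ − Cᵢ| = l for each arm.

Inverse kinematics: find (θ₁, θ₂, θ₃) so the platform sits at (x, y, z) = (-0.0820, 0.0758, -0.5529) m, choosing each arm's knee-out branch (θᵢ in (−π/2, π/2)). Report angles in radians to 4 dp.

rotate P by −φ1: (-0.0820, 0.0758, -0.5529)
  e−x'=0.2020;  (l²−L²−(e−x')²−y'²−z²)/2L = -0.4158
  θ1 = atan2(B,A) + arccos(C/0.5886) = 1.1347
rotate P by −φ2: (0.1066, 0.0331, -0.5529)
  A=0.0134, B=-0.5529, C=(l²−L²−A²−y'²−z²)/(2L)=-0.2649
  θ2 = atan2(B,A) + arccos(C/0.5531) = 0.5237
φ3=240.0° → target in arm frame (-0.0246, -0.1089)
  A=0.1446, B=-0.5529, C=(l²−L²−A²−y'²−z²)/(2L)=-0.3699
  γ=atan2(-0.5529,0.1446)=-1.3149;  ψ=arccos(-0.6473)=2.2748;  θ3=γ+ψ≈0.9599

θ₁ = 1.1347, θ₂ = 0.5237, θ₃ = 0.9599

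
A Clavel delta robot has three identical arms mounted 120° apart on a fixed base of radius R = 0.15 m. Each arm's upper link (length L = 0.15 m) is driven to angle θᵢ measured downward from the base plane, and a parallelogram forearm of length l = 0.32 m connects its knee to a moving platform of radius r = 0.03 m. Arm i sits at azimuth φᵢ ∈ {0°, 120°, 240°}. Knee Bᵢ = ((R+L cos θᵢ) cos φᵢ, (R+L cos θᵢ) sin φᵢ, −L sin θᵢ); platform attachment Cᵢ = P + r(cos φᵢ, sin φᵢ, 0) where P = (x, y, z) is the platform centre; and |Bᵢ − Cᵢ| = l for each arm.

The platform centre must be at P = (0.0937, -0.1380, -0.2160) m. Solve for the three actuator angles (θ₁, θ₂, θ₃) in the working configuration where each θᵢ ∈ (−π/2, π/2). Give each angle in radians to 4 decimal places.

θ₁ = -0.0873, θ₂ = 1.3964, θ₃ = 0.0879

rotate P by −φ1: (0.0937, -0.1380, -0.2160)
  e−x'=0.0263;  (l²−L²−(e−x')²−y'²−z²)/2L = 0.0450
  √(A²+B²)=0.2176;  θ1 = -1.4496+1.3624 ≈ -0.0873
φ2=120.0° → target in arm frame (-0.1664, -0.0121)
  e−x'=0.2864;  (l²−L²−(e−x')²−y'²−z²)/2L = -0.1630
  √(A²+B²)=0.3587;  θ2 = -0.6462+2.0426 ≈ 1.3964
φ3=240.0° → target in arm frame (0.0727, 0.1501)
  e−x'=0.0473;  (l²−L²−(e−x')²−y'²−z²)/2L = 0.0282
  γ=atan2(-0.2160,0.0473)=-1.3550;  ψ=arccos(0.1275)=1.4429;  θ3=γ+ψ≈0.0879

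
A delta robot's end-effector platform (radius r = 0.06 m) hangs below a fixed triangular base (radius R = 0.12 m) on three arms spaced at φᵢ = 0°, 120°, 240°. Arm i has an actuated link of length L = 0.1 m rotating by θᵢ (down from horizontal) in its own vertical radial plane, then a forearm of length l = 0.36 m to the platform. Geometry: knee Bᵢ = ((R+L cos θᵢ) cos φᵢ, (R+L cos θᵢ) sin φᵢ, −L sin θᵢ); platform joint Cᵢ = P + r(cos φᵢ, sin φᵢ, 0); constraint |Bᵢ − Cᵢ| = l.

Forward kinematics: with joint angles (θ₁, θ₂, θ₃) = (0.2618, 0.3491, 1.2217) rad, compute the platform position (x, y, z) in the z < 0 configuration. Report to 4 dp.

(0.0861, 0.1274, -0.3551)

arm 1 at φ=0.0°: e+L cos θ1 = 0.1566;  S1 = (0.1566, 0.0000, -0.0259)
arm 2 at φ=120.0°: e+L cos θ2 = 0.1540;  S2 = (-0.0770, 0.1333, -0.0342)
arm 3 at φ=240.0°: e+L cos θ3 = 0.0942;  S3 = (-0.0471, -0.0816, -0.0940)
|S₂|²−|S₁|² = -0.0003;  |S₃|²−|S₁|² = -0.0075
plane₁₂: -0.4672x+0.2667y+-0.0166z = -0.0003
Cramer: x(z) = 0.0111-0.2111z;  y(z) = 0.0182-0.3074z
quadratic in z: (1.1391)z²+(0.1020)z+(-0.1074)=0, √Δ=0.7070 → z ∈ {-0.3551, 0.2656}; z = -0.3551 (taking z<0)
x = 0.0861, y = 0.1274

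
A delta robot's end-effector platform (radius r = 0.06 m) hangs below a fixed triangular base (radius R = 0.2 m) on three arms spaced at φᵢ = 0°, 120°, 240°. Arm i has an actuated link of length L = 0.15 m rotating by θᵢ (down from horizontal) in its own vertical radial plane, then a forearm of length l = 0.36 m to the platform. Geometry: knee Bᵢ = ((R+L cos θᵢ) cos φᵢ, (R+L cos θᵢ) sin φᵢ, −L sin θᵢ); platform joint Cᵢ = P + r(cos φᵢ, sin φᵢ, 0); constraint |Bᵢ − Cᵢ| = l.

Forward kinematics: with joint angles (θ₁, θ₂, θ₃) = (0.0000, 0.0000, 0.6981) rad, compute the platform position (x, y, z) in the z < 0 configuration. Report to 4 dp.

(0.0360, 0.0623, -0.2474)

arm 1 at φ=0.0°: (R−r)+L cos θ1 = 0.2900;  centre 1 = (0.2900, 0.0000, 0.0000)
arm 2 at φ=120.0°: (R−r)+L cos θ2 = 0.2900;  centre 2 = (-0.1450, 0.2511, 0.0000)
arm 3 at φ=240.0°: (R−r)+L cos θ3 = 0.2549;  centre 3 = (-0.1275, -0.2208, -0.0964)
|centre ₂|²−|centre ₁|² = 0.0000;  |centre ₃|²−|centre ₁|² = -0.0098
linear system: -0.8700x+0.5023y = 0.0000−0.0000z; -0.8349x+-0.4415y = -0.0098−-0.1928z
det = 0.8035;  x = 0.0061+-0.1205z,  y = 0.0106+-0.2088z
into |P−centre ₁|² = l²: 1.0581z² + 0.0640z + -0.0489 = 0;  Δ = 0.2111;  z = -0.2474 or 0.1869 → z<0 root = -0.2474
x = 0.0360, y = 0.0623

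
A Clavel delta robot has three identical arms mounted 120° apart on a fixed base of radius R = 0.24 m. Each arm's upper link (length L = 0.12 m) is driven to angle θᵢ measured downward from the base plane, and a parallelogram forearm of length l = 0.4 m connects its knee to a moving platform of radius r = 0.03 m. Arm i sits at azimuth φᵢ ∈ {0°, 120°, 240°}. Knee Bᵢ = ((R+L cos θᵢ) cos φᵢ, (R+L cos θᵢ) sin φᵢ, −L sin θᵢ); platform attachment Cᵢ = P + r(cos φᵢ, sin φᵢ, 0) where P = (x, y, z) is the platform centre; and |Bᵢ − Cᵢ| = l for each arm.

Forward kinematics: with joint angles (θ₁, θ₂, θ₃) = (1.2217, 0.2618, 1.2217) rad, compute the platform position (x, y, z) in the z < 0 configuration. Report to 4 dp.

S1 = (0.2510·cos0.0°, 0.2510·sin0.0°, -0.1128) = (0.2510, 0.0000, -0.1128)
φ2=120.0°: virtual centre (-0.1630, 0.2822, -0.0311), radius l
φ3=240.0°: virtual centre (-0.1255, -0.2174, -0.1128), radius l
eliminate P² terms by subtracting sphere 1 from 2 and 3
[-0.8280 0.5645 0.1634]·P = 0.0314;  [-0.7531 -0.4348 0.0000]·P = 0.0000
det = 0.7852;  x = -0.0174+0.0905z,  y = 0.0302+-0.1567z
into |P−S₁|² = l²: 1.0328z² + 0.1675z + -0.0743 = 0;  Δ = 0.3350;  z = -0.3613 or 0.1991 → z<0 root = -0.3613
x = -0.0501, y = 0.0868

(-0.0501, 0.0868, -0.3613)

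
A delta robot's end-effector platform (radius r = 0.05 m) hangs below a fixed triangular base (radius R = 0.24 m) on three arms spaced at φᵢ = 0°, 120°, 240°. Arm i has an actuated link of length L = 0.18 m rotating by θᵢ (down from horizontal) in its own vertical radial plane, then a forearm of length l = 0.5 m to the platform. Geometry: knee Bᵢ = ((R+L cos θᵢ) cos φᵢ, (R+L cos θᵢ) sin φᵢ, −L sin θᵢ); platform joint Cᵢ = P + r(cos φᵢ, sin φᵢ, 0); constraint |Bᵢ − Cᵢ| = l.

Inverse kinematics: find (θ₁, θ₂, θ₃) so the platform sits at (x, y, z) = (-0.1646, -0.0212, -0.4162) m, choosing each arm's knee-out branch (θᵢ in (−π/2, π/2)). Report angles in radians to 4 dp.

θ₁ = 1.1343, θ₂ = 0.2619, θ₃ = 0.0872

arm 1 (φ=0.0°): x'=-0.1646, y'=-0.0212
  e−x'=0.3546;  (l²−L²−(e−x')²−y'²−z²)/2L = -0.2273
  √(A²+B²)=0.5468;  θ1 = -0.8651+1.9994 ≈ 1.1343
φ2=120.0° → target in arm frame (0.0639, 0.1531)
  A=0.1261, B=-0.4162, C=(l²−L²−A²−y'²−z²)/(2L)=0.0140
  √(A²+B²)=0.4349;  θ2 = -1.2767+1.5386 ≈ 0.2619
arm 3 (φ=240.0°): x'=0.1007, y'=-0.1319
  A cos θ + B sin θ = C:  0.0893·cos θ + -0.4162·sin θ = 0.0527
  γ=atan2(-0.4162,0.0893)=-1.3593;  ψ=arccos(0.1239)=1.4466;  θ3=γ+ψ≈0.0872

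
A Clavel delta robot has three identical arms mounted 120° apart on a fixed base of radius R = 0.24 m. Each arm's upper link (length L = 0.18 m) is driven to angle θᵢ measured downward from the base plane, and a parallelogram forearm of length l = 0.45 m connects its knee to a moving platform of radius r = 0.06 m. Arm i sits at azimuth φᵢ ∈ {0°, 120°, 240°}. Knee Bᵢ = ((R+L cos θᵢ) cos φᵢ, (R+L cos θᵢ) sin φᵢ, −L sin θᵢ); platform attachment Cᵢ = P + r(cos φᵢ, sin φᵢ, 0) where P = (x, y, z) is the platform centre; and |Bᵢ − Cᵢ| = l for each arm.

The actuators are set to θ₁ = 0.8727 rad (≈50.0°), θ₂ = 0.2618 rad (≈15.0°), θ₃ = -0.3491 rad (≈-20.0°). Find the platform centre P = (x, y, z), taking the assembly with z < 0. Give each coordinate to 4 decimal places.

φ1=0.0°: virtual centre (0.2957, 0.0000, -0.1379), radius l
φ2=120.0°: virtual centre (-0.1769, 0.3065, -0.0466), radius l
φ3=240.0°: virtual centre (-0.1746, -0.3024, 0.0616), radius l
subtract pairs → two planes through P
linear system: -0.9453x+0.6129y = 0.0209−0.1826z; -0.9405x+-0.6047y = 0.0192−0.3989z
det = 1.1481;  x = -0.0213+0.3092z,  y = 0.0013+0.1788z
sphere 1 gives Az²+Bz+C=0 with A=1.1276, B=0.0803, C=-0.0830;  B²−4AC=0.3808;  roots -0.3092, 0.2380;  negative root z = -0.3092
x = -0.1169, y = -0.0540

(-0.1169, -0.0540, -0.3092)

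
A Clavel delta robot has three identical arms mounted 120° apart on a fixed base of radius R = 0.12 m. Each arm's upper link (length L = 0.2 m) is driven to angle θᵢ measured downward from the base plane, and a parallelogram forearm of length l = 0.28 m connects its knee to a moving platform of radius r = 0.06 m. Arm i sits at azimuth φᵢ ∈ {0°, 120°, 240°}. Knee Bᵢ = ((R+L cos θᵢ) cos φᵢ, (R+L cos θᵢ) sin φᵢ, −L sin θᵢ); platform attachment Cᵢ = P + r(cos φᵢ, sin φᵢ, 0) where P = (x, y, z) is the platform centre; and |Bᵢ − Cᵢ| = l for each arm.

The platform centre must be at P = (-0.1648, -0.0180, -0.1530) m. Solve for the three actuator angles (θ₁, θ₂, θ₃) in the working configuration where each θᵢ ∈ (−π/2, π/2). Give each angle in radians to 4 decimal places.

arm 1 (φ=0.0°): x'=-0.1648, y'=-0.0180
  A=0.2248, B=-0.1530, C=(l²−L²−A²−y'²−z²)/(2L)=-0.0897
  γ=atan2(-0.1530,0.2248)=-0.5976;  ψ=arccos(-0.3298)=1.9068;  θ1=γ+ψ≈1.3093
arm 2 (φ=120.0°): x'=0.0668, y'=0.1517
  A=-0.0068, B=-0.1530, C=(l²−L²−A²−y'²−z²)/(2L)=-0.0202
  √(A²+B²)=0.1532;  θ2 = -1.6153+1.7030 ≈ 0.0877
rotate P by −φ3: (0.0980, -0.1337, -0.1530)
  A=-0.0380, B=-0.1530, C=(l²−L²−A²−y'²−z²)/(2L)=-0.0108
  √(A²+B²)=0.1576;  θ3 = -1.8142+1.6396 ≈ -0.1746

θ₁ = 1.3093, θ₂ = 0.0877, θ₃ = -0.1746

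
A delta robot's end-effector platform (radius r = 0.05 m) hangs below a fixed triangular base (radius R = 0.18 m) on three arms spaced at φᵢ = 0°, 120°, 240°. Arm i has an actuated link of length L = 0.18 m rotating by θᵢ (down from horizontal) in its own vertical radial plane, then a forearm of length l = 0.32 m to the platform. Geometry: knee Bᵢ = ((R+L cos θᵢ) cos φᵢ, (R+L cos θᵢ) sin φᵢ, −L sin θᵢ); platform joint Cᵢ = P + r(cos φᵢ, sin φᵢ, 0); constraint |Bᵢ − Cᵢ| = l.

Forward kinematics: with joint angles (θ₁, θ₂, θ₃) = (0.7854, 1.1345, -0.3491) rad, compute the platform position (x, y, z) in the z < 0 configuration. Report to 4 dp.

arm 1 at φ=0.0°: e+L cos θ1 = 0.2573;  S1 = (0.2573, 0.0000, -0.1273)
S2 = (0.2061·cos120.0°, 0.2061·sin120.0°, -0.1631) = (-0.1030, 0.1785, -0.1631)
S3 = (0.2991·cos240.0°, 0.2991·sin240.0°, 0.0616) = (-0.1496, -0.2591, 0.0616)
eliminate P² terms by subtracting sphere 1 from 2 and 3
[-0.7206 0.3569 -0.0717]·P = -0.0133;  [-0.8137 -0.5181 0.3777]·P = 0.0109
Cramer: x(z) = 0.0045+0.1471z;  y(z) = -0.0281+0.4979z
quadratic in z: (1.2696)z²+(0.1522)z+(-0.0215)=0, √Δ=0.3640 → z ∈ {-0.2033, 0.0834}; z = -0.2033 (taking z<0)
x = -0.0254, y = -0.1294

(-0.0254, -0.1294, -0.2033)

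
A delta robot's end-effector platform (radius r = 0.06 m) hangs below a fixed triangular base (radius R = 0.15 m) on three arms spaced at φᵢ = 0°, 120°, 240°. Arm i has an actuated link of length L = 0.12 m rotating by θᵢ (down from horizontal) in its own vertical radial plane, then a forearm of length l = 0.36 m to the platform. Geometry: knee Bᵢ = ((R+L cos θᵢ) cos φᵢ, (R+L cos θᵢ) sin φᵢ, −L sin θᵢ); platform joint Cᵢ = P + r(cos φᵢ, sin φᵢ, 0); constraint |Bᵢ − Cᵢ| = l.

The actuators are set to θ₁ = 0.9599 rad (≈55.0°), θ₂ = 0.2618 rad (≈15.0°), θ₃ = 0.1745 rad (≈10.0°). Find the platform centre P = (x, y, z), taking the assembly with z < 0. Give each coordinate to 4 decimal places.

(-0.1097, -0.0099, -0.3379)

arm 1 at φ=0.0°: (R−r)+L cos θ1 = 0.1588;  centre 1 = (0.1588, 0.0000, -0.0983)
arm 2 at φ=120.0°: (R−r)+L cos θ2 = 0.2059;  centre 2 = (-0.1030, 0.1783, -0.0311)
centre 3 = (0.2082·cos240.0°, 0.2082·sin240.0°, -0.0208) = (-0.1041, -0.1803, -0.0208)
eliminate P² terms by subtracting sphere 1 from 2 and 3
linear system: -0.5236x+0.3566y = 0.0085−0.1345z; -0.5258x+-0.3606y = 0.0089−0.1549z
det = 0.3763;  x = -0.0165+0.2757z,  y = -0.0005+0.0276z
sphere 1 gives Az²+Bz+C=0 with A=1.0768, B=0.0999, C=-0.0892;  B²−4AC=0.3941;  roots -0.3379, 0.2451;  negative root z = -0.3379
x = -0.1097, y = -0.0099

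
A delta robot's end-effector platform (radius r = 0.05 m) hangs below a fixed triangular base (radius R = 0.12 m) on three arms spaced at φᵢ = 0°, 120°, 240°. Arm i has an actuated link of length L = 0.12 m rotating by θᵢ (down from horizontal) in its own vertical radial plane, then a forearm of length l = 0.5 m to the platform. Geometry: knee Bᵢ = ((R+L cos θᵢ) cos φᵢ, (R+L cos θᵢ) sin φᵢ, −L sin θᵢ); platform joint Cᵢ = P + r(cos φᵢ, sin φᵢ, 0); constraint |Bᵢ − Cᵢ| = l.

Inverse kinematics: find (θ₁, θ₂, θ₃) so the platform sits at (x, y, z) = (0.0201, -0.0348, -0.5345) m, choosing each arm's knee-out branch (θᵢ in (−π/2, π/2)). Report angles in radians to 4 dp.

rotate P by −φ1: (0.0201, -0.0348, -0.5345)
  A=0.0499, B=-0.5345, C=(l²−L²−A²−y'²−z²)/(2L)=-0.2241
  γ=atan2(-0.5345,0.0499)=-1.4777;  ψ=arccos(-0.4175)=2.0015;  θ1=γ+ψ≈0.5238
rotate P by −φ2: (-0.0402, 0.0000, -0.5345)
  A cos θ + B sin θ = C:  0.1102·cos θ + -0.5345·sin θ = -0.2593
  √(A²+B²)=0.5457;  θ2 = -1.3675+2.0659 ≈ 0.6984
arm 3 (φ=240.0°): x'=0.0201, y'=0.0348
  A=0.0499, B=-0.5345, C=(l²−L²−A²−y'²−z²)/(2L)=-0.2241
  θ3 = atan2(B,A) + arccos(C/0.5368) = 0.5238

θ₁ = 0.5238, θ₂ = 0.6984, θ₃ = 0.5238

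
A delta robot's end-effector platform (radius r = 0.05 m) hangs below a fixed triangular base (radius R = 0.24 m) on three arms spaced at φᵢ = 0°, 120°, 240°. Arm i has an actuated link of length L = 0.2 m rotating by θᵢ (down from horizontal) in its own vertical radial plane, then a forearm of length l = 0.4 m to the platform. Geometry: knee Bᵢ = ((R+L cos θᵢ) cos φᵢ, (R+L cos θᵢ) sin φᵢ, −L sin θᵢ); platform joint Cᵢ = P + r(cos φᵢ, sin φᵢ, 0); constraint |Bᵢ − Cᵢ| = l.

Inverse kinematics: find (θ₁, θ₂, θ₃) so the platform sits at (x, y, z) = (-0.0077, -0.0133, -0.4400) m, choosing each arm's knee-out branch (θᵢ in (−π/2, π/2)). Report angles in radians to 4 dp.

θ₁ = 1.0471, θ₂ = 1.0470, θ₃ = 0.9599

arm 1 (φ=0.0°): x'=-0.0077, y'=-0.0133
  e−x'=0.1977;  (l²−L²−(e−x')²−y'²−z²)/2L = -0.2822
  √(A²+B²)=0.4824;  θ1 = -1.1485+2.1956 ≈ 1.0471
φ2=120.0° → target in arm frame (-0.0077, 0.0133)
  e−x'=0.1977;  (l²−L²−(e−x')²−y'²−z²)/2L = -0.2821
  θ2 = atan2(B,A) + arccos(C/0.4824) = 1.0470
arm 3 (φ=240.0°): x'=0.0154, y'=0.0000
  e−x'=0.1746;  (l²−L²−(e−x')²−y'²−z²)/2L = -0.2602
  √(A²+B²)=0.4734;  θ3 = -1.1930+2.1529 ≈ 0.9599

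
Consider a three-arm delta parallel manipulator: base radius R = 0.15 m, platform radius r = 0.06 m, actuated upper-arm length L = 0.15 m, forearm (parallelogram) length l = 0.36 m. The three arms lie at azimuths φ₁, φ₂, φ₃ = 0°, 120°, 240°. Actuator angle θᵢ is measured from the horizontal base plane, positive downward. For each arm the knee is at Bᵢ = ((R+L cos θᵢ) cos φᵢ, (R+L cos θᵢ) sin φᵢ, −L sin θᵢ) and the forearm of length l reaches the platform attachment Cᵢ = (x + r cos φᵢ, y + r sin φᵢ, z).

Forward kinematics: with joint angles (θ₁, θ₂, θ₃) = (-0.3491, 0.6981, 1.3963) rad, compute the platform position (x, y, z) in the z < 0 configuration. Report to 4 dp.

(0.1951, 0.1132, -0.2885)

O1 = (0.2310·cos0.0°, 0.2310·sin0.0°, 0.0513) = (0.2310, 0.0000, 0.0513)
φ2=120.0°: virtual centre (-0.1025, 0.1775, -0.0964), radius l
arm 3 at φ=240.0°: ρ3 = 0.1160;  O3 = (-0.0580, -0.1005, -0.1477)
eliminate P² terms by subtracting sphere 1 from 2 and 3
[-0.6668 0.3549 -0.2954]·P = -0.0047;  [-0.5779 -0.2010 -0.3981]·P = -0.0207
Cramer: x(z) = 0.0244-0.5917z;  y(z) = 0.0327-0.2792z
into |P−O₁|² = l²: 1.4280z² + 0.1235z + -0.0832 = 0;  Δ = 0.4908;  z = -0.2885 or 0.2020 → z<0 root = -0.2885
x = 0.1951, y = 0.1132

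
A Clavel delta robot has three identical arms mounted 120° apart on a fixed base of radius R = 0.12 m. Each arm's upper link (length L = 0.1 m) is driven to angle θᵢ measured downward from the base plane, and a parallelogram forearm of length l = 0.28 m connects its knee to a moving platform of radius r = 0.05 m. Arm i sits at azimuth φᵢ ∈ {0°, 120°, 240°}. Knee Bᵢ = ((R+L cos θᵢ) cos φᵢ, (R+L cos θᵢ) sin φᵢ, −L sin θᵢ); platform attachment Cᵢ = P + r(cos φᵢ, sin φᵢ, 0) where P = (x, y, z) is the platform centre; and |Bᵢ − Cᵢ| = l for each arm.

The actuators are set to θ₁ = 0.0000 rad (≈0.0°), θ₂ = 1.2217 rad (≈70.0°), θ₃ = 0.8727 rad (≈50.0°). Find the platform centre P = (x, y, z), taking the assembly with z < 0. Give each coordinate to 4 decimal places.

centre 1 = (0.1700·cos0.0°, 0.1700·sin0.0°, 0.0000) = (0.1700, 0.0000, 0.0000)
arm 2 at φ=120.0°: (R−r)+L cos θ2 = 0.1042;  centre 2 = (-0.0521, 0.0902, -0.0940)
arm 3 at φ=240.0°: (R−r)+L cos θ3 = 0.1343;  centre 3 = (-0.0671, -0.1163, -0.0766)
eliminate P² terms by subtracting sphere 1 from 2 and 3
plane₁₂: -0.4442x+0.1805y+-0.1879z = -0.0092
det = 0.1889;  x = 0.0161+-0.3778z,  y = -0.0114+0.1116z
sphere 1 gives Az²+Bz+C=0 with A=1.1551, B=0.1137, C=-0.0546;  B²−4AC=0.2652;  roots -0.2721, 0.1737;  negative root z = -0.2721
x = 0.1189, y = -0.0417

(0.1189, -0.0417, -0.2721)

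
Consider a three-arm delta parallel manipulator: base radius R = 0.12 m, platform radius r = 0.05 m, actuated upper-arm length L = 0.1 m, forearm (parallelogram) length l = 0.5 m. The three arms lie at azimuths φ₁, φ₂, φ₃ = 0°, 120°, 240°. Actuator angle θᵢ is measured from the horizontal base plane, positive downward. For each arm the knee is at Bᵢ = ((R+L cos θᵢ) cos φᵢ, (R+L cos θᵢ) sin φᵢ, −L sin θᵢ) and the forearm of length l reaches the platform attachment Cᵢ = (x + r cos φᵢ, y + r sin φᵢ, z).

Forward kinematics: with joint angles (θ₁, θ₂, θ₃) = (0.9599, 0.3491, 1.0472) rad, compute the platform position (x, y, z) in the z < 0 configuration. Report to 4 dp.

(-0.0513, 0.1215, -0.5328)

arm 1 at φ=0.0°: (R−r)+L cos θ1 = 0.1274;  centre 1 = (0.1274, 0.0000, -0.0819)
φ2=120.0°: virtual centre (-0.0820, 0.1420, -0.0342), radius l
arm 3 at φ=240.0°: (R−r)+L cos θ3 = 0.1200;  centre 3 = (-0.0600, -0.1039, -0.0866)
eliminate P² terms by subtracting sphere 1 from 2 and 3
plane₁₂: -0.4187x+0.2840y+0.0954z = 0.0051
Cramer: x(z) = -0.0040+0.0888z;  y(z) = 0.0122-0.2051z
quadratic in z: (1.0500)z²+(0.1355)z+(-0.2259)=0, √Δ=0.9834 → z ∈ {-0.5328, 0.4038}; z = -0.5328 (taking z<0)
x = -0.0513, y = 0.1215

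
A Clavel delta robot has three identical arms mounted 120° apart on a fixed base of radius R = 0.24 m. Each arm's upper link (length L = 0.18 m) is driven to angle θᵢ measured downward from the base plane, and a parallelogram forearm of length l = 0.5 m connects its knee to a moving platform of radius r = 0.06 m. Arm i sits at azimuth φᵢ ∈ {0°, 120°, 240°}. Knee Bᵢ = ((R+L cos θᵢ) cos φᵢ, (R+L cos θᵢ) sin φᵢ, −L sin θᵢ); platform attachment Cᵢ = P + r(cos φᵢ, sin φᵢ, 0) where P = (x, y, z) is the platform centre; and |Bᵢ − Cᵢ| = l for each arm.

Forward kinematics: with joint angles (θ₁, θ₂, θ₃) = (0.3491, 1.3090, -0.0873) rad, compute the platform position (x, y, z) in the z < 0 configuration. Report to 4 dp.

(0.0591, -0.2085, -0.4114)

φ1=0.0°: virtual centre (0.3491, 0.0000, -0.0616), radius l
arm 2 at φ=120.0°: e+L cos θ2 = 0.2266;  centre 2 = (-0.1133, 0.1962, -0.1739)
arm 3 at φ=240.0°: e+L cos θ3 = 0.3593;  centre 3 = (-0.1797, -0.3112, 0.0157)
|centre ₂|²−|centre ₁|² = -0.0441;  |centre ₃|²−|centre ₁|² = 0.0037
plane₁₂: -0.9249x+0.3925y+-0.2246z = -0.0441
det = 0.9907;  x = 0.0263+-0.0799z,  y = -0.0505+0.3840z
sphere 1 gives Az²+Bz+C=0 with A=1.1539, B=0.1359, C=-0.1394;  B²−4AC=0.6619;  roots -0.4114, 0.2936;  negative root z = -0.4114
x = 0.0591, y = -0.2085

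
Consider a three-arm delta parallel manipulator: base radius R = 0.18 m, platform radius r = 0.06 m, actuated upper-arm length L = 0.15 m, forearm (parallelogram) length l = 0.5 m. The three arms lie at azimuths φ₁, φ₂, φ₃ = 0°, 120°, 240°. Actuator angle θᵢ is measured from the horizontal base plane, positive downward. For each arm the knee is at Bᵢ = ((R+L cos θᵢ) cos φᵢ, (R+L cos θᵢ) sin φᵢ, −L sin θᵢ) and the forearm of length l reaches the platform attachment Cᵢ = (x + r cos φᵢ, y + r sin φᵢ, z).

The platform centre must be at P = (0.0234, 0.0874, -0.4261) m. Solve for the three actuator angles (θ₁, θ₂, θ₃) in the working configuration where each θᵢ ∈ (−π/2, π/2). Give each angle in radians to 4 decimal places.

arm 1 (φ=0.0°): x'=0.0234, y'=0.0874
  A=0.0966, B=-0.4261, C=(l²−L²−A²−y'²−z²)/(2L)=0.0966
  γ=atan2(-0.4261,0.0966)=-1.3479;  ψ=arccos(0.2210)=1.3479;  θ1=γ+ψ≈0.0001
rotate P by −φ2: (0.0640, -0.0640, -0.4261)
  A cos θ + B sin θ = C:  0.0560·cos θ + -0.4261·sin θ = 0.1290
  θ2 = atan2(B,A) + arccos(C/0.4298) = -0.1743
rotate P by −φ3: (-0.0874, -0.0234, -0.4261)
  A=0.2074, B=-0.4261, C=(l²−L²−A²−y'²−z²)/(2L)=0.0079
  γ=atan2(-0.4261,0.2074)=-1.1178;  ψ=arccos(0.0167)=1.5541;  θ3=γ+ψ≈0.4362

θ₁ = 0.0001, θ₂ = -0.1743, θ₃ = 0.4362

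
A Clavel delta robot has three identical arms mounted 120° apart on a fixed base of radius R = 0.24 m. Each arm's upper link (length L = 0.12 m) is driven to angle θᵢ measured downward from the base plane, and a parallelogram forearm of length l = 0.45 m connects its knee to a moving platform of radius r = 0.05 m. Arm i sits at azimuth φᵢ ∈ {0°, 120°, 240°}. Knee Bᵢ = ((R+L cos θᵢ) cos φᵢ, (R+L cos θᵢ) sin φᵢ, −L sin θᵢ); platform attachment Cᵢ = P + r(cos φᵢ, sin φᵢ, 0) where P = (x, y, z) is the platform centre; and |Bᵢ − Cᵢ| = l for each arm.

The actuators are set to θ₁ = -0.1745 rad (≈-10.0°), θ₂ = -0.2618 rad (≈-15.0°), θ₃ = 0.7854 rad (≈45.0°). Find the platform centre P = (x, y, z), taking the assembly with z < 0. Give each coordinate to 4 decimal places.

arm 1 at φ=0.0°: e+L cos θ1 = 0.3082;  S1 = (0.3082, 0.0000, 0.0208)
arm 2 at φ=120.0°: e+L cos θ2 = 0.3059;  S2 = (-0.1530, 0.2649, 0.0311)
S3 = (0.2749·cos240.0°, 0.2749·sin240.0°, -0.0849) = (-0.1374, -0.2380, -0.0849)
|S₂|²−|S₁|² = -0.0009;  |S₃|²−|S₁|² = -0.0127
linear system: -0.9223x+0.5299y = -0.0009−0.0204z; -0.8912x+-0.4761y = -0.0127−-0.2114z
Cramer: x(z) = 0.0078-0.1122z;  y(z) = 0.0120-0.2339z
quadratic in z: (1.0673)z²+(0.0201)z+(-0.1117)=0, √Δ=0.6909 → z ∈ {-0.3331, 0.3142}; z = -0.3331 (taking z<0)
x = 0.0452, y = 0.0899

(0.0452, 0.0899, -0.3331)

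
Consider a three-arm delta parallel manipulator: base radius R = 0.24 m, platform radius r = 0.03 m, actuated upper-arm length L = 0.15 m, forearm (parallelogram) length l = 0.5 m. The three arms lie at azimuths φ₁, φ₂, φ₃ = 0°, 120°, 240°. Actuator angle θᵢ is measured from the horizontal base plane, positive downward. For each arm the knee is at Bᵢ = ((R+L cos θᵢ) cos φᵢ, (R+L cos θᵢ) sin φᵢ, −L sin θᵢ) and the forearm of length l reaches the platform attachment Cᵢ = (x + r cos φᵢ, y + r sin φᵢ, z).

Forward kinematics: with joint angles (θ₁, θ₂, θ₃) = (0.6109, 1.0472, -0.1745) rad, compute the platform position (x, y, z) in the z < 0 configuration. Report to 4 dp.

arm 1 at φ=0.0°: (R−r)+L cos θ1 = 0.3329;  S1 = (0.3329, 0.0000, -0.0860)
S2 = (0.2850·cos120.0°, 0.2850·sin120.0°, -0.1299) = (-0.1425, 0.2468, -0.1299)
S3 = (0.3577·cos240.0°, 0.3577·sin240.0°, 0.0260) = (-0.1789, -0.3098, 0.0260)
subtract pairs → two planes through P
linear system: -0.9507x+0.4936y = -0.0201−-0.0877z; -1.0235x+-0.6196y = 0.0104−0.2242z
Cramer: x(z) = 0.0067+0.0515z;  y(z) = -0.0279+0.2768z
into |P−S₁|² = l²: 1.0793z² + 0.1231z + -0.1354 = 0;  Δ = 0.5998;  z = -0.4158 or 0.3018 → z<0 root = -0.4158
x = -0.0147, y = -0.1430

(-0.0147, -0.1430, -0.4158)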